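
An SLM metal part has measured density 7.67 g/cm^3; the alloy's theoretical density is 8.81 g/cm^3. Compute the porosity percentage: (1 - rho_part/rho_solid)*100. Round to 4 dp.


Porosity = (1-7.67/8.81)*100 = 12.9398 %


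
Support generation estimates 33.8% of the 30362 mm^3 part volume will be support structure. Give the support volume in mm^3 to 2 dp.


V_support = 30362 * 0.338 = 10262.36 mm^3


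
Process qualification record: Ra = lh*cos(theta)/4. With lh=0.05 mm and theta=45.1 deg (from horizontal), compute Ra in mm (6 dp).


Ra = 0.05 * cos(45.1) / 4 = 0.008823 mm


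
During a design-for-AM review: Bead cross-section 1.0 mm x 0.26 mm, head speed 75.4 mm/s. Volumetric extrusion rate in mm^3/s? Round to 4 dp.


Rate = 1.0 * 0.26 * 75.4 = 19.604 mm^3/s


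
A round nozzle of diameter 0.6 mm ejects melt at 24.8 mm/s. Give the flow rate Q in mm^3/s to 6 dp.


A = pi*(0.6/2)^2 = 0.28274334 mm^2
Q = 0.28274334 * 24.8 = 7.012035 mm^3/s


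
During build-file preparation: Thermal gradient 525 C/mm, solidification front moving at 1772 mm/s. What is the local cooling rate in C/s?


CR = 525 * 1772 = 930300 C/s


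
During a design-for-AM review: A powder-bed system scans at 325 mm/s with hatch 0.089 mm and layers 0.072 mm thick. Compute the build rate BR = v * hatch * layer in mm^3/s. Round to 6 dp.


Rate = 325 * 0.089 * 0.072 = 2.0826 mm^3/s


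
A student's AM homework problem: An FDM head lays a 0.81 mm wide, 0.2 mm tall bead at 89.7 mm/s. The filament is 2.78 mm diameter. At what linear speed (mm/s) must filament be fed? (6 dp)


Q = 0.81 * 0.2 * 89.7 = 14.5314 mm^3/s
A_fil = pi*(2.78/2)^2 = 6.06987117 mm^2
v_feed = 14.5314 / 6.06987117 = 2.394021 mm/s


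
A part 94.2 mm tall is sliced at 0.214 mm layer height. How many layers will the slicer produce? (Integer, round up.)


Layers = ceil(94.2/0.214) = 441


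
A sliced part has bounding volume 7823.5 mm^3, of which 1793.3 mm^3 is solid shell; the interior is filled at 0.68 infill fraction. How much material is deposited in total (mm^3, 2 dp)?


V_infill = (7823.5 - 1793.3) * 0.68 = 4100.54
V_total = 1793.3 + 4100.54 = 5893.84 mm^3


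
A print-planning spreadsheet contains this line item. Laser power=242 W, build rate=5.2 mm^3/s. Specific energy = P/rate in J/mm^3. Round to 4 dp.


SE = 242 / 5.2 = 46.5385 J/mm^3


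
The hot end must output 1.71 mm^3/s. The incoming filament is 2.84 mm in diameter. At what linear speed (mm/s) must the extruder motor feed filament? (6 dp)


A = pi*(2.84/2)^2 = 6.334707
v = 1.71 / 6.334707 = 0.269941 mm/s


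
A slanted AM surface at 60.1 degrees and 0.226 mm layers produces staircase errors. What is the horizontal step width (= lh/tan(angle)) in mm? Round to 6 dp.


step = 0.226 / tan(60.1) = 0.129956 mm


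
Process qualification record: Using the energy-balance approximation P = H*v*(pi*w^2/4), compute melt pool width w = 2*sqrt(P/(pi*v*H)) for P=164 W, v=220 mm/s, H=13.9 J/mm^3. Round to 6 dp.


w = 2*sqrt(164/(pi*220*13.9)) = 0.261311 mm


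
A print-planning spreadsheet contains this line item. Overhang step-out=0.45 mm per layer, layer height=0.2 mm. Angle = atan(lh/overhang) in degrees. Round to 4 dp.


angle = atan(0.2/0.45) = 23.9625 degrees


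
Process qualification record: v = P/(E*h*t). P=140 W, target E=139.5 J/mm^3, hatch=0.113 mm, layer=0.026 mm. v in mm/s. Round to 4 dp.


v = 140 / (139.5*0.113*0.026) = 341.5876 mm/s


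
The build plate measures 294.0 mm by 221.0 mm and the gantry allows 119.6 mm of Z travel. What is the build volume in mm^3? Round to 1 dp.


V = 294.0 * 221.0 * 119.6 = 7770890.4 mm^3


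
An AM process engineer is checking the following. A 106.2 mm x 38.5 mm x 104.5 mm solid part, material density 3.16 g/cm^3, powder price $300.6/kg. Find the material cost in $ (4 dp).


V = 106.2 * 38.5 * 104.5 = 427269.15 mm^3 = 427.26915 cm^3
Mass = 427.26915 * 3.16 / 1000 = 1.35017051 kg
Cost = 1.35017051 * 300.6 = 405.8613 $


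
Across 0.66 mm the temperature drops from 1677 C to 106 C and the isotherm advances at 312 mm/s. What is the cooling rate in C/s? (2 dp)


G = (1677-106)/0.66 = 2380.3030303 C/mm
CR = 2380.3030303 * 312 = 742654.55 C/s


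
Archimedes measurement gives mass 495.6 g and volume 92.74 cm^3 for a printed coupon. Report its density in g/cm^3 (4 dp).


rho = 495.6 / 92.74 = 5.344 g/cm^3


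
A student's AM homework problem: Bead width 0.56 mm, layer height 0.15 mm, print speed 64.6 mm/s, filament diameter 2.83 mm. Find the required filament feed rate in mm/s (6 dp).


Q = 0.56 * 0.15 * 64.6 = 5.4264 mm^3/s
A_fil = pi*(2.83/2)^2 = 6.29017535 mm^2
v_feed = 5.4264 / 6.29017535 = 0.862679 mm/s


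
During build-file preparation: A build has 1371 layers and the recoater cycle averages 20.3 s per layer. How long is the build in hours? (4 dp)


t = 1371 * 20.3 / 3600 = 7.7309 hrs


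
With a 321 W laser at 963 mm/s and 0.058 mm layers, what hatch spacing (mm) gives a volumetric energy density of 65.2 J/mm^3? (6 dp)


h = 321 / (65.2*963*0.058) = 0.088146 mm


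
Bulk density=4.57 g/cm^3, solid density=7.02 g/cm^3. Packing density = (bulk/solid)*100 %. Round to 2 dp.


Packing = (4.57/7.02)*100 = 65.1 %


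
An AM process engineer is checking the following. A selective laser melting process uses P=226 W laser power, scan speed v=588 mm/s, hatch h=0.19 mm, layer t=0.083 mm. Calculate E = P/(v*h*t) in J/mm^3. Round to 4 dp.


E = 226 / (588*0.19*0.083) = 24.3725 J/mm^3


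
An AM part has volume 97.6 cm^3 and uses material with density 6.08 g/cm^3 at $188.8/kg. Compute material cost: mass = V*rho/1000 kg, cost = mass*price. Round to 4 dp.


Mass = 97.6*6.08/1000 = 0.593408 kg
Cost = 0.593408 * 188.8 = 112.0354 $


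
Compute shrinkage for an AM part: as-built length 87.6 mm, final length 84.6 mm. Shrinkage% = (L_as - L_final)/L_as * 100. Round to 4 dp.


Shrinkage = ((87.6-84.6)/87.6)*100 = 3.4247 %


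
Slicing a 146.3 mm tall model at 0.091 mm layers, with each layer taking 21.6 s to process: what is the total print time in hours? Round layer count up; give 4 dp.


Layers = ceil(146.3/0.091) = 1608
t = 1608 * 21.6 / 3600 = 9.648 hrs


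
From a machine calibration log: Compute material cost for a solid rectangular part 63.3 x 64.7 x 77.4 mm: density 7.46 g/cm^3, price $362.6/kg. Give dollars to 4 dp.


V = 63.3 * 64.7 * 77.4 = 316992.474 mm^3 = 316.992474 cm^3
Mass = 316.992474 * 7.46 / 1000 = 2.36476386 kg
Cost = 2.36476386 * 362.6 = 857.4634 $


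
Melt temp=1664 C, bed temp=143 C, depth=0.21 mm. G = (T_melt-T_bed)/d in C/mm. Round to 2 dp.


G = (1664-143)/0.21 = 7242.86 C/mm


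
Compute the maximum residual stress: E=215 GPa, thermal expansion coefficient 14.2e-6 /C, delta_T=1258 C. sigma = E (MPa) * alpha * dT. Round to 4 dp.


sigma = 215*1000 * 14.2e-6 * 1258 = 3840.674 MPa


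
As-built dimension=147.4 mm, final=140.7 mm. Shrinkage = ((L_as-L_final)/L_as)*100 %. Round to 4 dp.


Shrinkage = ((147.4-140.7)/147.4)*100 = 4.5455 %


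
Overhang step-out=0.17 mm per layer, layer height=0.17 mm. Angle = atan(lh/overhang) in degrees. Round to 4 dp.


angle = atan(0.17/0.17) = 45.0 degrees


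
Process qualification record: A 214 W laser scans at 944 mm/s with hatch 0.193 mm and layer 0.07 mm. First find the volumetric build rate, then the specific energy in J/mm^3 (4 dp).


Build rate = 944 * 0.193 * 0.07 = 12.75344 mm^3/s
SE = 214 / 12.75344 = 16.7798 J/mm^3


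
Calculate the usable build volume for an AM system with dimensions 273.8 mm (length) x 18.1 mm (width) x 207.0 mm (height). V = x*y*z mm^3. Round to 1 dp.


V = 273.8 * 18.1 * 207.0 = 1025846.5 mm^3


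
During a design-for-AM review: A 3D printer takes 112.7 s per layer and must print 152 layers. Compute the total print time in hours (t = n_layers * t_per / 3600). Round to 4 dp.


t = 152 * 112.7 / 3600 = 4.7584 hrs


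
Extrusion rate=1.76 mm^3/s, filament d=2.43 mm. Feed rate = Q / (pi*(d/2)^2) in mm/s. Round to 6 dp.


A = pi*(2.43/2)^2 = 4.637698
v = 1.76 / 4.637698 = 0.379499 mm/s


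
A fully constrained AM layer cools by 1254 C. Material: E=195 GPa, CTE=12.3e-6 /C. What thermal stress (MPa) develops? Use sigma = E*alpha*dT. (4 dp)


sigma = 195*1000 * 12.3e-6 * 1254 = 3007.719 MPa


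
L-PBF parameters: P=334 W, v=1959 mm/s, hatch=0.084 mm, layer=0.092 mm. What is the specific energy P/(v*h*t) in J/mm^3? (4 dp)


Build rate = 1959 * 0.084 * 0.092 = 15.139152 mm^3/s
SE = 334 / 15.139152 = 22.062 J/mm^3


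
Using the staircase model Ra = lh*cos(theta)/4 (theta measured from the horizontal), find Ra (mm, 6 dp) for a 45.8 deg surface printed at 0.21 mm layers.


Ra = 0.21 * cos(45.8) / 4 = 0.036601 mm


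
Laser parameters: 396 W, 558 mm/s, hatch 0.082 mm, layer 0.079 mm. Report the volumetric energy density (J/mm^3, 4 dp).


E = 396 / (558*0.082*0.079) = 109.5519 J/mm^3


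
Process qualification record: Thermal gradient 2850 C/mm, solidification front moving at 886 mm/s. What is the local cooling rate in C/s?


CR = 2850 * 886 = 2525100 C/s


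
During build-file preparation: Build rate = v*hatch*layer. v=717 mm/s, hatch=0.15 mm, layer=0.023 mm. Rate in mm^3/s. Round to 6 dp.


Rate = 717 * 0.15 * 0.023 = 2.47365 mm^3/s


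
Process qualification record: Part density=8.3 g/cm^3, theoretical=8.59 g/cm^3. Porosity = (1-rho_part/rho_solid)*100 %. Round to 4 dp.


Porosity = (1-8.3/8.59)*100 = 3.376 %


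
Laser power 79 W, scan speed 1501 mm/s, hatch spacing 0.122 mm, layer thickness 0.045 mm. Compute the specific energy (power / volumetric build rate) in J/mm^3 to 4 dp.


Build rate = 1501 * 0.122 * 0.045 = 8.24049 mm^3/s
SE = 79 / 8.24049 = 9.5868 J/mm^3


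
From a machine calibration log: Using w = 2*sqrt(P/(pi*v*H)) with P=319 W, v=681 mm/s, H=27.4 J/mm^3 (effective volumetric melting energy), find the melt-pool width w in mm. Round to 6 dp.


w = 2*sqrt(319/(pi*681*27.4)) = 0.147537 mm


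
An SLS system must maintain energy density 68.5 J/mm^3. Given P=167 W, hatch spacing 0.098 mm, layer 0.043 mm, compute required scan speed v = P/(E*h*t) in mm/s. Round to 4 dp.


v = 167 / (68.5*0.098*0.043) = 578.5373 mm/s


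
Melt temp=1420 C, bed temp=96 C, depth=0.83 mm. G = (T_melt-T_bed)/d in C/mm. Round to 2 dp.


G = (1420-96)/0.83 = 1595.18 C/mm


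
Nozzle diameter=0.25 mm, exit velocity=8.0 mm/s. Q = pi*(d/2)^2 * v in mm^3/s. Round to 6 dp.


A = pi*(0.25/2)^2 = 0.04908739 mm^2
Q = 0.04908739 * 8.0 = 0.392699 mm^3/s


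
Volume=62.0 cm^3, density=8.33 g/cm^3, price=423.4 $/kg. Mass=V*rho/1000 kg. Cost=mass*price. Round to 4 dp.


Mass = 62.0*8.33/1000 = 0.51646 kg
Cost = 0.51646 * 423.4 = 218.6692 $


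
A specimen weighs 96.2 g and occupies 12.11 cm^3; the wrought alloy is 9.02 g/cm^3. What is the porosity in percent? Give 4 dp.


rho_part = 96.2 / 12.11 = 7.94384806 g/cm^3
Porosity = (1 - 7.94384806/9.02)*100 = 11.9307 %


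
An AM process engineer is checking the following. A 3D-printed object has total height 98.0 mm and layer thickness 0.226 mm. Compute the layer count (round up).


Layers = ceil(98.0/0.226) = 434


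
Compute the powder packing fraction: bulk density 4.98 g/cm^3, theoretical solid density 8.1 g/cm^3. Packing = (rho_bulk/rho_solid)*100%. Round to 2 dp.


Packing = (4.98/8.1)*100 = 61.48 %


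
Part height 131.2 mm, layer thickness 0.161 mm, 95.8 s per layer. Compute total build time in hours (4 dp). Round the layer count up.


Layers = ceil(131.2/0.161) = 815
t = 815 * 95.8 / 3600 = 21.6881 hrs


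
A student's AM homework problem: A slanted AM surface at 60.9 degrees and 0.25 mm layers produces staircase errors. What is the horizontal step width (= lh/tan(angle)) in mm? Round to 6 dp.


step = 0.25 / tan(60.9) = 0.139148 mm


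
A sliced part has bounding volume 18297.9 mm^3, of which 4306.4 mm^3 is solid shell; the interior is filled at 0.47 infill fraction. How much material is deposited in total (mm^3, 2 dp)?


V_infill = (18297.9 - 4306.4) * 0.47 = 6576.01
V_total = 4306.4 + 6576.01 = 10882.41 mm^3


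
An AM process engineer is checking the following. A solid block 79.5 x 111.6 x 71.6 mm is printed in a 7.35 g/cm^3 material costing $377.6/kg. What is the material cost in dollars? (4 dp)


V = 79.5 * 111.6 * 71.6 = 635249.52 mm^3 = 635.24952 cm^3
Mass = 635.24952 * 7.35 / 1000 = 4.66908397 kg
Cost = 4.66908397 * 377.6 = 1763.0461 $


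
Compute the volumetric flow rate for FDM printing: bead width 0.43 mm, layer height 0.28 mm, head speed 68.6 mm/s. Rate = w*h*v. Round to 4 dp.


Rate = 0.43 * 0.28 * 68.6 = 8.2594 mm^3/s


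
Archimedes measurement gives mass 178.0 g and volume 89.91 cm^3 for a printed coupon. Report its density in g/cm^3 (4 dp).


rho = 178.0 / 89.91 = 1.9798 g/cm^3


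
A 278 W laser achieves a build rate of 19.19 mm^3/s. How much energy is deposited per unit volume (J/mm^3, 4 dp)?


SE = 278 / 19.19 = 14.4867 J/mm^3


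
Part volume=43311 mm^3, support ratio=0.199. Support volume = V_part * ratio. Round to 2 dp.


V_support = 43311 * 0.199 = 8618.89 mm^3


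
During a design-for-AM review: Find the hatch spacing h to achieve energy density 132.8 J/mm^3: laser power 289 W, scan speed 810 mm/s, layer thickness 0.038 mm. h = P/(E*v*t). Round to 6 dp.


h = 289 / (132.8*810*0.038) = 0.070702 mm


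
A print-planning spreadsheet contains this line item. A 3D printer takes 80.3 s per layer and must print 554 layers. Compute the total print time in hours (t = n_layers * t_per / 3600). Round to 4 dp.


t = 554 * 80.3 / 3600 = 12.3573 hrs


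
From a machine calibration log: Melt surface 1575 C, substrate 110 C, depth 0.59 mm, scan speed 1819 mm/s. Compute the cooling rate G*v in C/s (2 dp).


G = (1575-110)/0.59 = 2483.05084746 C/mm
CR = 2483.05084746 * 1819 = 4516669.49 C/s


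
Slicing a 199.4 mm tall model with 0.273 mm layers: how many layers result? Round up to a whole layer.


Layers = ceil(199.4/0.273) = 731


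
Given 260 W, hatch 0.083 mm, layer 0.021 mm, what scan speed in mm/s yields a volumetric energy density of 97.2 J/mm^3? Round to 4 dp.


v = 260 / (97.2*0.083*0.021) = 1534.6512 mm/s


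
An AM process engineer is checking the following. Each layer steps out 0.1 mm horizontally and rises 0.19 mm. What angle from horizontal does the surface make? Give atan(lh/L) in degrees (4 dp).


angle = atan(0.19/0.1) = 62.2415 degrees


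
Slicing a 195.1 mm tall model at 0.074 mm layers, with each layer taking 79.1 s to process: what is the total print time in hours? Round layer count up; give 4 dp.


Layers = ceil(195.1/0.074) = 2637
t = 2637 * 79.1 / 3600 = 57.9408 hrs


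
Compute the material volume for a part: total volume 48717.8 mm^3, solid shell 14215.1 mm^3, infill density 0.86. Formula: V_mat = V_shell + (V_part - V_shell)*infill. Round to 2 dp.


V_infill = (48717.8 - 14215.1) * 0.86 = 29672.32
V_total = 14215.1 + 29672.32 = 43887.42 mm^3


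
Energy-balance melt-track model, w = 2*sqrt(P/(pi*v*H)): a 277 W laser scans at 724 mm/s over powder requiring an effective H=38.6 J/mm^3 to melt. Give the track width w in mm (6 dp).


w = 2*sqrt(277/(pi*724*38.6)) = 0.112339 mm


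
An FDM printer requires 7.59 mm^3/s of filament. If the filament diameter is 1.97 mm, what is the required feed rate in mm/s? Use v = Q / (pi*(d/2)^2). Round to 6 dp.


A = pi*(1.97/2)^2 = 3.048052
v = 7.59 / 3.048052 = 2.490115 mm/s


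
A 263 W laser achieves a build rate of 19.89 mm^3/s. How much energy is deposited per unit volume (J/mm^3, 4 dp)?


SE = 263 / 19.89 = 13.2227 J/mm^3


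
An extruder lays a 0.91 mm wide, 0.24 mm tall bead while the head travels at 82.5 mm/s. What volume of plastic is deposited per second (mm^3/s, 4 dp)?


Rate = 0.91 * 0.24 * 82.5 = 18.018 mm^3/s


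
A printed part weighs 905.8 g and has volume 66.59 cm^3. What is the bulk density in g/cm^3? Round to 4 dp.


rho = 905.8 / 66.59 = 13.6026 g/cm^3


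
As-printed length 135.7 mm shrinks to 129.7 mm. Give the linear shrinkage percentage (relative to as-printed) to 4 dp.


Shrinkage = ((135.7-129.7)/135.7)*100 = 4.4215 %


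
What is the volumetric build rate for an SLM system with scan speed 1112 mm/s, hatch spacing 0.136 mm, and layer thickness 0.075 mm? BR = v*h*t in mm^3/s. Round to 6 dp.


Rate = 1112 * 0.136 * 0.075 = 11.3424 mm^3/s


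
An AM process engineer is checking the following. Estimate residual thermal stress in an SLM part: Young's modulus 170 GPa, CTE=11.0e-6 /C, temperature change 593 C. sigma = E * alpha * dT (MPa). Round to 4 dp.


sigma = 170*1000 * 11.0e-6 * 593 = 1108.91 MPa


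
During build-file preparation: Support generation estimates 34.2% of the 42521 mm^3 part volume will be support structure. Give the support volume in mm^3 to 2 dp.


V_support = 42521 * 0.342 = 14542.18 mm^3


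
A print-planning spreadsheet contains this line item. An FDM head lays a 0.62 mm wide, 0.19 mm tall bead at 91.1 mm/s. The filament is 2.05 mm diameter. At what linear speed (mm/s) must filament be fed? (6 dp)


Q = 0.62 * 0.19 * 91.1 = 10.73158 mm^3/s
A_fil = pi*(2.05/2)^2 = 3.30063578 mm^2
v_feed = 10.73158 / 3.30063578 = 3.251368 mm/s


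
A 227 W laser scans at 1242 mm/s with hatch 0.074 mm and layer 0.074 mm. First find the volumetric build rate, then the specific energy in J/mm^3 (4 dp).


Build rate = 1242 * 0.074 * 0.074 = 6.801192 mm^3/s
SE = 227 / 6.801192 = 33.3765 J/mm^3


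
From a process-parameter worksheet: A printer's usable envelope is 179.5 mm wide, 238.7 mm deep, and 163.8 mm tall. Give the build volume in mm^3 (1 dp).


V = 179.5 * 238.7 * 163.8 = 7018281.3 mm^3


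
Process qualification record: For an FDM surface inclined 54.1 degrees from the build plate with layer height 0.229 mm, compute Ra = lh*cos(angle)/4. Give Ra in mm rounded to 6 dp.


Ra = 0.229 * cos(54.1) / 4 = 0.03357 mm


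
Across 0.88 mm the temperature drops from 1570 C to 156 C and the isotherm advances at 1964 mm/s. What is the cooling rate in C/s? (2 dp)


G = (1570-156)/0.88 = 1606.81818182 C/mm
CR = 1606.81818182 * 1964 = 3155790.91 C/s


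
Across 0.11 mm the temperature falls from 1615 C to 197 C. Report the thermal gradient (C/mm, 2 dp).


G = (1615-197)/0.11 = 12890.91 C/mm


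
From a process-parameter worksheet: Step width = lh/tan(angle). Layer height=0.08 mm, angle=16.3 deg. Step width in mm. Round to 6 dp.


step = 0.08 / tan(16.3) = 0.273579 mm


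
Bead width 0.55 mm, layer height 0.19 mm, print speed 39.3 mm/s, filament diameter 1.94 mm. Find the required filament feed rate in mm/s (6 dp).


Q = 0.55 * 0.19 * 39.3 = 4.10685 mm^3/s
A_fil = pi*(1.94/2)^2 = 2.95592453 mm^2
v_feed = 4.10685 / 2.95592453 = 1.389362 mm/s


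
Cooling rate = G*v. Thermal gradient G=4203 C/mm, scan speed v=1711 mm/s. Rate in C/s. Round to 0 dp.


CR = 4203 * 1711 = 7191333 C/s


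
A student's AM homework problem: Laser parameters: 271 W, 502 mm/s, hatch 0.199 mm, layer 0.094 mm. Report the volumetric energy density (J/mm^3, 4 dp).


E = 271 / (502*0.199*0.094) = 28.8592 J/mm^3


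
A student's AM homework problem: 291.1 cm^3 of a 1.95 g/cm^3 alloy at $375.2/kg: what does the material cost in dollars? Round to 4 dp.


Mass = 291.1*1.95/1000 = 0.567645 kg
Cost = 0.567645 * 375.2 = 212.9804 $


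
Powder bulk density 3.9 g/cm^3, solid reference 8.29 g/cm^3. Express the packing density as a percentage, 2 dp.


Packing = (3.9/8.29)*100 = 47.04 %


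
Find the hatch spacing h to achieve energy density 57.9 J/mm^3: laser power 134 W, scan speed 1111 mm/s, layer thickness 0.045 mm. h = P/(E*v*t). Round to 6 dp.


h = 134 / (57.9*1111*0.045) = 0.046291 mm


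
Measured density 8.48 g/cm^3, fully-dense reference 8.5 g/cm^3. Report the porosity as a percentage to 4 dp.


Porosity = (1-8.48/8.5)*100 = 0.2353 %


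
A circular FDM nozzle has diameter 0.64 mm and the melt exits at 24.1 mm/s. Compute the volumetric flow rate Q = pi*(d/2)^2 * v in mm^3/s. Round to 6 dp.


A = pi*(0.64/2)^2 = 0.32169909 mm^2
Q = 0.32169909 * 24.1 = 7.752948 mm^3/s


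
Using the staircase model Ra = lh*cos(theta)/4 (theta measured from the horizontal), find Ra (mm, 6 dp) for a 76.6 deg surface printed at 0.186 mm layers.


Ra = 0.186 * cos(76.6) / 4 = 0.010776 mm


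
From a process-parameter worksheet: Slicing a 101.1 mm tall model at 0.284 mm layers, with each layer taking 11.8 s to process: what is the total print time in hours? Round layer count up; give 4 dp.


Layers = ceil(101.1/0.284) = 356
t = 356 * 11.8 / 3600 = 1.1669 hrs


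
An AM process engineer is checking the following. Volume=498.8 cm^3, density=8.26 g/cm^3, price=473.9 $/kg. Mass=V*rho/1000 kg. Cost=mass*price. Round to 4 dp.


Mass = 498.8*8.26/1000 = 4.120088 kg
Cost = 4.120088 * 473.9 = 1952.5097 $


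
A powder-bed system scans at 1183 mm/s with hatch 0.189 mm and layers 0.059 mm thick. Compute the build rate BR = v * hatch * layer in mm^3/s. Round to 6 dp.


Rate = 1183 * 0.189 * 0.059 = 13.191633 mm^3/s


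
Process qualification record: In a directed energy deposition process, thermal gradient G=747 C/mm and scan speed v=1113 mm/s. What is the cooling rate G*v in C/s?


CR = 747 * 1113 = 831411 C/s


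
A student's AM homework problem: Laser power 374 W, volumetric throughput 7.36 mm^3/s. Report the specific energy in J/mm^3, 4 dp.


SE = 374 / 7.36 = 50.8152 J/mm^3


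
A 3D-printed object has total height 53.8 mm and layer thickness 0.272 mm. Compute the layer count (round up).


Layers = ceil(53.8/0.272) = 198


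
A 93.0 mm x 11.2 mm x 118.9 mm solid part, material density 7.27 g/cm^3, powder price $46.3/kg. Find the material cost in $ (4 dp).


V = 93.0 * 11.2 * 118.9 = 123846.24 mm^3 = 123.84624 cm^3
Mass = 123.84624 * 7.27 / 1000 = 0.90036216 kg
Cost = 0.90036216 * 46.3 = 41.6868 $


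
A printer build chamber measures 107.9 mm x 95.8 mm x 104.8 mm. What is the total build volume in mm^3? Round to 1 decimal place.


V = 107.9 * 95.8 * 104.8 = 1083298.7 mm^3


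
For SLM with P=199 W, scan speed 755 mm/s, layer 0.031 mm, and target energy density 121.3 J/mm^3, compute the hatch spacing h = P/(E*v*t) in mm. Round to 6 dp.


h = 199 / (121.3*755*0.031) = 0.070094 mm


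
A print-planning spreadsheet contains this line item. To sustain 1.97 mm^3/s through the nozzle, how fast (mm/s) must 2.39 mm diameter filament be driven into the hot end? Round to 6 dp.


A = pi*(2.39/2)^2 = 4.486273
v = 1.97 / 4.486273 = 0.439117 mm/s


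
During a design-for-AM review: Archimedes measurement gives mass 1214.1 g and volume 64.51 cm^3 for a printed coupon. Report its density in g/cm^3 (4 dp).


rho = 1214.1 / 64.51 = 18.8203 g/cm^3


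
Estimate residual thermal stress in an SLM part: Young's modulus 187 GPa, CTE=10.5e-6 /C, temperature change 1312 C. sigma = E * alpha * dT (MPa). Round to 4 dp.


sigma = 187*1000 * 10.5e-6 * 1312 = 2576.112 MPa


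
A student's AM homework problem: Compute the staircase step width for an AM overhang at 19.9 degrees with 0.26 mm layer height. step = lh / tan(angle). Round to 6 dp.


step = 0.26 / tan(19.9) = 0.718242 mm


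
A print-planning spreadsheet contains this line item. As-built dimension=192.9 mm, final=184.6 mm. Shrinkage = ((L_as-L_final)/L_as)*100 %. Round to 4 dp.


Shrinkage = ((192.9-184.6)/192.9)*100 = 4.3027 %


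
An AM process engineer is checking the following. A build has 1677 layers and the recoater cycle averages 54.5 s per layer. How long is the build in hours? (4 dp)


t = 1677 * 54.5 / 3600 = 25.3879 hrs


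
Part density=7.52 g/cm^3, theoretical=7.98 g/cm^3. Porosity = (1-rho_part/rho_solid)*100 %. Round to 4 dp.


Porosity = (1-7.52/7.98)*100 = 5.7644 %


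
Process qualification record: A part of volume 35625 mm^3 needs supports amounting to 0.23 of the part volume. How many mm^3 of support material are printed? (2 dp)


V_support = 35625 * 0.23 = 8193.75 mm^3


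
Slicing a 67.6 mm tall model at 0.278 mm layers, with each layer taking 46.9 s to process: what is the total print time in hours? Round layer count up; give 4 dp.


Layers = ceil(67.6/0.278) = 244
t = 244 * 46.9 / 3600 = 3.1788 hrs


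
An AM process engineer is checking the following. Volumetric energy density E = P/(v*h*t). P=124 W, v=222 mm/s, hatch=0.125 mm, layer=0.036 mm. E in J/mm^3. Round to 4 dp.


E = 124 / (222*0.125*0.036) = 124.1241 J/mm^3


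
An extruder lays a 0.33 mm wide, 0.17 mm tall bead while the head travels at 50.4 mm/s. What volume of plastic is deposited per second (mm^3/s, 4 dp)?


Rate = 0.33 * 0.17 * 50.4 = 2.8274 mm^3/s


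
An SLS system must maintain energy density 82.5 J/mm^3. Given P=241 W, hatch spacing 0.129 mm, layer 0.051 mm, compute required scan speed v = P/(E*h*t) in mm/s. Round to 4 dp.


v = 241 / (82.5*0.129*0.051) = 444.0207 mm/s


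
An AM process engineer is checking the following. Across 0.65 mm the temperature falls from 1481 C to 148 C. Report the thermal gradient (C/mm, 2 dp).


G = (1481-148)/0.65 = 2050.77 C/mm


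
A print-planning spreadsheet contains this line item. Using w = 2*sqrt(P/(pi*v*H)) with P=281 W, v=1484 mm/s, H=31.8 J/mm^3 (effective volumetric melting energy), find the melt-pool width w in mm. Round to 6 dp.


w = 2*sqrt(281/(pi*1484*31.8)) = 0.087072 mm


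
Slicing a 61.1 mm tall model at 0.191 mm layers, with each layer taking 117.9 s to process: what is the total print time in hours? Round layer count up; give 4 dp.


Layers = ceil(61.1/0.191) = 320
t = 320 * 117.9 / 3600 = 10.48 hrs


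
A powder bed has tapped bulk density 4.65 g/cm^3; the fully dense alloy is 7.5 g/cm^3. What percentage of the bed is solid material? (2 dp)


Packing = (4.65/7.5)*100 = 62.0 %


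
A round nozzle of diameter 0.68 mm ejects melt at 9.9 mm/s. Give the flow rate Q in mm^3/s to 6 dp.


A = pi*(0.68/2)^2 = 0.36316811 mm^2
Q = 0.36316811 * 9.9 = 3.595364 mm^3/s


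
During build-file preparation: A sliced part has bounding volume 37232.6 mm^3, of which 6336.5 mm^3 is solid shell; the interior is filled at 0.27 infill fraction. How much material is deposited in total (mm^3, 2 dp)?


V_infill = (37232.6 - 6336.5) * 0.27 = 8341.95
V_total = 6336.5 + 8341.95 = 14678.45 mm^3


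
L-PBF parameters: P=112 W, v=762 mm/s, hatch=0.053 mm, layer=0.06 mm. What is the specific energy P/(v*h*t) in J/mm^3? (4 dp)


Build rate = 762 * 0.053 * 0.06 = 2.42316 mm^3/s
SE = 112 / 2.42316 = 46.2206 J/mm^3


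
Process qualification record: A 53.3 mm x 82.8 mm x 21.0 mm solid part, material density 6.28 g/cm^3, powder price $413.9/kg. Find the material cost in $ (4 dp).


V = 53.3 * 82.8 * 21.0 = 92678.04 mm^3 = 92.67804 cm^3
Mass = 92.67804 * 6.28 / 1000 = 0.58201809 kg
Cost = 0.58201809 * 413.9 = 240.8973 $


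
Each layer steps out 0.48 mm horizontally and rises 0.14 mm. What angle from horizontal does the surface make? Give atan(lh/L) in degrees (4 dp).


angle = atan(0.14/0.48) = 16.2602 degrees


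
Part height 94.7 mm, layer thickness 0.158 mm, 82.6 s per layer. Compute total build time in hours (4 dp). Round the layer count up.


Layers = ceil(94.7/0.158) = 600
t = 600 * 82.6 / 3600 = 13.7667 hrs


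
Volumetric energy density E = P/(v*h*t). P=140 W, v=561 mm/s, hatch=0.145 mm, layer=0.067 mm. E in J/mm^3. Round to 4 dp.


E = 140 / (561*0.145*0.067) = 25.6875 J/mm^3


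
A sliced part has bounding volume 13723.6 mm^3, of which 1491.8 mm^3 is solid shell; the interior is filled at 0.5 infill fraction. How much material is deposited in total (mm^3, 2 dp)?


V_infill = (13723.6 - 1491.8) * 0.5 = 6115.9
V_total = 1491.8 + 6115.9 = 7607.7 mm^3


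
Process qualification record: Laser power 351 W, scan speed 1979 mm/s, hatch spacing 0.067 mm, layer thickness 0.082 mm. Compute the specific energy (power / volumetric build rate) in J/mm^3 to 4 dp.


Build rate = 1979 * 0.067 * 0.082 = 10.872626 mm^3/s
SE = 351 / 10.872626 = 32.2829 J/mm^3


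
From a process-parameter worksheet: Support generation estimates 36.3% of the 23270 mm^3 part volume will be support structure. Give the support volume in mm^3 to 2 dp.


V_support = 23270 * 0.363 = 8447.01 mm^3


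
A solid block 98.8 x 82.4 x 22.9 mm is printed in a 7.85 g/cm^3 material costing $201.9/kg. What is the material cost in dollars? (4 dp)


V = 98.8 * 82.4 * 22.9 = 186431.648 mm^3 = 186.431648 cm^3
Mass = 186.431648 * 7.85 / 1000 = 1.46348844 kg
Cost = 1.46348844 * 201.9 = 295.4783 $


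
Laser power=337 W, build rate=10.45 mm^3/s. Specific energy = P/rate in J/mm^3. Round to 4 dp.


SE = 337 / 10.45 = 32.2488 J/mm^3


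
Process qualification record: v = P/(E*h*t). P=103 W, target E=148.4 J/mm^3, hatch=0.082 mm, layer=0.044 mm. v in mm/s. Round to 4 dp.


v = 103 / (148.4*0.082*0.044) = 192.3698 mm/s


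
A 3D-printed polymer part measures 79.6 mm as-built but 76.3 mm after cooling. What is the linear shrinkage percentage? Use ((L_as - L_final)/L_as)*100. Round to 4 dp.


Shrinkage = ((79.6-76.3)/79.6)*100 = 4.1457 %


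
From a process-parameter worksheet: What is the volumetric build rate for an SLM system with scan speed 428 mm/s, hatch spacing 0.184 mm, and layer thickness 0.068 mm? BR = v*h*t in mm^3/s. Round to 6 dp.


Rate = 428 * 0.184 * 0.068 = 5.355136 mm^3/s


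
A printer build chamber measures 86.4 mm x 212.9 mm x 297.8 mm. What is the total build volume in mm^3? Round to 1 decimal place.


V = 86.4 * 212.9 * 297.8 = 5477900.0 mm^3


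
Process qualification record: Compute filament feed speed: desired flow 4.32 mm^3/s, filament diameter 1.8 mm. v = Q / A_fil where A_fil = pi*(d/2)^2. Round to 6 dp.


A = pi*(1.8/2)^2 = 2.54469
v = 4.32 / 2.54469 = 1.697653 mm/s


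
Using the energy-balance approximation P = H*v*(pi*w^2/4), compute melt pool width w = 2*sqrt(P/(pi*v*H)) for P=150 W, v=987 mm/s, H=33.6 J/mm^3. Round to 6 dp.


w = 2*sqrt(150/(pi*987*33.6)) = 0.075888 mm


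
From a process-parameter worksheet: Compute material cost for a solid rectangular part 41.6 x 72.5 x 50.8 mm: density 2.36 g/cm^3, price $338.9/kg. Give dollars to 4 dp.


V = 41.6 * 72.5 * 50.8 = 153212.8 mm^3 = 153.2128 cm^3
Mass = 153.2128 * 2.36 / 1000 = 0.36158221 kg
Cost = 0.36158221 * 338.9 = 122.5402 $


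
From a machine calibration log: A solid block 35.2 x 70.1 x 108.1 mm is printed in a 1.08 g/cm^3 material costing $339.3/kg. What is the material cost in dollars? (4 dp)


V = 35.2 * 70.1 * 108.1 = 266738.912 mm^3 = 266.738912 cm^3
Mass = 266.738912 * 1.08 / 1000 = 0.28807802 kg
Cost = 0.28807802 * 339.3 = 97.7449 $


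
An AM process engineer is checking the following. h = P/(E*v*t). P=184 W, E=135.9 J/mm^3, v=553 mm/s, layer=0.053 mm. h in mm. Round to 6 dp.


h = 184 / (135.9*553*0.053) = 0.046195 mm


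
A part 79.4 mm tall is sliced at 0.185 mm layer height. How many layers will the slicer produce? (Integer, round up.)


Layers = ceil(79.4/0.185) = 430


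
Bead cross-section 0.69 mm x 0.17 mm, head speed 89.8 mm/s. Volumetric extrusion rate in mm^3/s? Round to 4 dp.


Rate = 0.69 * 0.17 * 89.8 = 10.5335 mm^3/s


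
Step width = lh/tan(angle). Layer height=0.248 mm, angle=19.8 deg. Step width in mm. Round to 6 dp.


step = 0.248 / tan(19.8) = 0.688846 mm


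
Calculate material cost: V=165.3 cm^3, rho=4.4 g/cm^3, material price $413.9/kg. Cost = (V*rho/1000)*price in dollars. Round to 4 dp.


Mass = 165.3*4.4/1000 = 0.72732 kg
Cost = 0.72732 * 413.9 = 301.0377 $


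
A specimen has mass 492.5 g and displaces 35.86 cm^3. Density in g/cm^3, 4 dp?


rho = 492.5 / 35.86 = 13.734 g/cm^3


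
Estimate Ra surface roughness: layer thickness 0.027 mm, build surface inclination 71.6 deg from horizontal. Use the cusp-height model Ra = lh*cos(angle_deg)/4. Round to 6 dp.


Ra = 0.027 * cos(71.6) / 4 = 0.002131 mm


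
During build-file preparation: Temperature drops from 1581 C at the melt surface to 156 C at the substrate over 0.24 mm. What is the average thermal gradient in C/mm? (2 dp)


G = (1581-156)/0.24 = 5937.5 C/mm


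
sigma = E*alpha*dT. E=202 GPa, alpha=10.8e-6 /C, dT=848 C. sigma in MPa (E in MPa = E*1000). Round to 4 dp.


sigma = 202*1000 * 10.8e-6 * 848 = 1849.9968 MPa


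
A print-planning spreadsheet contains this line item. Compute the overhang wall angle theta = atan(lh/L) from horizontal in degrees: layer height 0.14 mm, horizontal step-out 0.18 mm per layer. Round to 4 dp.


angle = atan(0.14/0.18) = 37.875 degrees


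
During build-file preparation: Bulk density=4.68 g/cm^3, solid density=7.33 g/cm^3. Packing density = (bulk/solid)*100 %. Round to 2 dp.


Packing = (4.68/7.33)*100 = 63.85 %


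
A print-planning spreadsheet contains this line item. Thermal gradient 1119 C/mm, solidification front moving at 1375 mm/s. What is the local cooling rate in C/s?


CR = 1119 * 1375 = 1538625 C/s


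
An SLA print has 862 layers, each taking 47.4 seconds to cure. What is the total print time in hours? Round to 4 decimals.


t = 862 * 47.4 / 3600 = 11.3497 hrs


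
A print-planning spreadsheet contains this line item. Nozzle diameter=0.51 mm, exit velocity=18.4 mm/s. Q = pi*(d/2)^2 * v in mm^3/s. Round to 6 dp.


A = pi*(0.51/2)^2 = 0.20428206 mm^2
Q = 0.20428206 * 18.4 = 3.75879 mm^3/s


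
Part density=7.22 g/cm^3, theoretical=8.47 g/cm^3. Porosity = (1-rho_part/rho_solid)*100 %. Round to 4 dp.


Porosity = (1-7.22/8.47)*100 = 14.758 %


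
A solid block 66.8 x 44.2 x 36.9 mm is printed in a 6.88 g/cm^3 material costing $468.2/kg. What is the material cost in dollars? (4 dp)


V = 66.8 * 44.2 * 36.9 = 108949.464 mm^3 = 108.949464 cm^3
Mass = 108.949464 * 6.88 / 1000 = 0.74957231 kg
Cost = 0.74957231 * 468.2 = 350.9498 $


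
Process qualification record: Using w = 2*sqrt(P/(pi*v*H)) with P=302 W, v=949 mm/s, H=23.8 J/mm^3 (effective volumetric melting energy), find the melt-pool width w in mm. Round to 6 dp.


w = 2*sqrt(302/(pi*949*23.8)) = 0.130478 mm


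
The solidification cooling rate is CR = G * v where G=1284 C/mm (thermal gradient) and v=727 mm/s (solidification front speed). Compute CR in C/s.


CR = 1284 * 727 = 933468 C/s


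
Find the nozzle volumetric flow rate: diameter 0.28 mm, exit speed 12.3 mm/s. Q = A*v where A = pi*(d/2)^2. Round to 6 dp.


A = pi*(0.28/2)^2 = 0.06157522 mm^2
Q = 0.06157522 * 12.3 = 0.757375 mm^3/s


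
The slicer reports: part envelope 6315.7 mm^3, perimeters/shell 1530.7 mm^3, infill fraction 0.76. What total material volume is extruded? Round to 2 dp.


V_infill = (6315.7 - 1530.7) * 0.76 = 3636.6
V_total = 1530.7 + 3636.6 = 5167.3 mm^3


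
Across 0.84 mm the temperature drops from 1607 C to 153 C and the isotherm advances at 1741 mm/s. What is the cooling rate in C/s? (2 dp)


G = (1607-153)/0.84 = 1730.95238095 C/mm
CR = 1730.95238095 * 1741 = 3013588.1 C/s


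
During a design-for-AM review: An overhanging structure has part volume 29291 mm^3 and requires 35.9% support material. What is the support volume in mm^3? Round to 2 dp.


V_support = 29291 * 0.359 = 10515.47 mm^3


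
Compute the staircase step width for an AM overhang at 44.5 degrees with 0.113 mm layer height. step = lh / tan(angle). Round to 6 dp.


step = 0.113 / tan(44.5) = 0.11499 mm


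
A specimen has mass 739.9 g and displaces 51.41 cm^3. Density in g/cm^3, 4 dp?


rho = 739.9 / 51.41 = 14.3921 g/cm^3


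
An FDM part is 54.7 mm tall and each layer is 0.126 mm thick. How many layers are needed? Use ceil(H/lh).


Layers = ceil(54.7/0.126) = 435


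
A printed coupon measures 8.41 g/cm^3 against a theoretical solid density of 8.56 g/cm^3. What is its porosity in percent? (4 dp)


Porosity = (1-8.41/8.56)*100 = 1.7523 %


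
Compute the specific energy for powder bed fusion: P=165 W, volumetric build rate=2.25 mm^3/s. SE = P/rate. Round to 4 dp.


SE = 165 / 2.25 = 73.3333 J/mm^3


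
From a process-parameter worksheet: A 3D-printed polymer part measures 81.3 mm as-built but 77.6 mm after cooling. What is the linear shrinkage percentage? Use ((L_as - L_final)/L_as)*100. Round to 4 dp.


Shrinkage = ((81.3-77.6)/81.3)*100 = 4.551 %


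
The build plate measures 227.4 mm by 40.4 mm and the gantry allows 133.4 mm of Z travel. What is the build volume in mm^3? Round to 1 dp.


V = 227.4 * 40.4 * 133.4 = 1225540.5 mm^3


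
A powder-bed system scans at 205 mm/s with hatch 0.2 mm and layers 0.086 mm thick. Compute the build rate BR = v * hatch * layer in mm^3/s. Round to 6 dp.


Rate = 205 * 0.2 * 0.086 = 3.526 mm^3/s


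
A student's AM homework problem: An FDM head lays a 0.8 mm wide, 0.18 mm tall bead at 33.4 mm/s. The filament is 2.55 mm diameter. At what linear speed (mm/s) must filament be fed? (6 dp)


Q = 0.8 * 0.18 * 33.4 = 4.8096 mm^3/s
A_fil = pi*(2.55/2)^2 = 5.10705156 mm^2
v_feed = 4.8096 / 5.10705156 = 0.941757 mm/s


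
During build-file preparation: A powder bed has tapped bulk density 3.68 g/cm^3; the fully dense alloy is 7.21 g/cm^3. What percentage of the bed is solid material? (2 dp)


Packing = (3.68/7.21)*100 = 51.04 %


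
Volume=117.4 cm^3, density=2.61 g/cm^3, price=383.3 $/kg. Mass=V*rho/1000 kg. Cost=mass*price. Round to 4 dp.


Mass = 117.4*2.61/1000 = 0.306414 kg
Cost = 0.306414 * 383.3 = 117.4485 $


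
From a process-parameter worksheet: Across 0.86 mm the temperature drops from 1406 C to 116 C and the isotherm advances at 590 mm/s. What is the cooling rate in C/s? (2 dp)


G = (1406-116)/0.86 = 1500.0 C/mm
CR = 1500.0 * 590 = 885000.0 C/s


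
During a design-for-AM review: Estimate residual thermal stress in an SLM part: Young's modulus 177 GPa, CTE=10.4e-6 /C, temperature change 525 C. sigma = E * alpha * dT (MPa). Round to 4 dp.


sigma = 177*1000 * 10.4e-6 * 525 = 966.42 MPa


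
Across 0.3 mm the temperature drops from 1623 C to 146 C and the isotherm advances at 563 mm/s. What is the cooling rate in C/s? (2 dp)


G = (1623-146)/0.3 = 4923.33333333 C/mm
CR = 4923.33333333 * 563 = 2771836.67 C/s


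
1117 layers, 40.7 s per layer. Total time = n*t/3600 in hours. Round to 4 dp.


t = 1117 * 40.7 / 3600 = 12.6283 hrs


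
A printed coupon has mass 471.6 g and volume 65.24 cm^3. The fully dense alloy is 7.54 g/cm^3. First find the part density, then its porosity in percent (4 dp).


rho_part = 471.6 / 65.24 = 7.22869405 g/cm^3
Porosity = (1 - 7.22869405/7.54)*100 = 4.1287 %


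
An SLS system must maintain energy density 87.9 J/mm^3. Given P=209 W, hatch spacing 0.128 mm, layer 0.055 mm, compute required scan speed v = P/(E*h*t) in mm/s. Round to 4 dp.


v = 209 / (87.9*0.128*0.055) = 337.7418 mm/s


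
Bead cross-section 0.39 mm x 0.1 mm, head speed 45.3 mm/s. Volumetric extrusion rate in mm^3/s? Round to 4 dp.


Rate = 0.39 * 0.1 * 45.3 = 1.7667 mm^3/s


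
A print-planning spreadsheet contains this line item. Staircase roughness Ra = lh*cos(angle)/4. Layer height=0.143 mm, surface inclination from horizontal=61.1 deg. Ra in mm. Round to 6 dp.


Ra = 0.143 * cos(61.1) / 4 = 0.017277 mm


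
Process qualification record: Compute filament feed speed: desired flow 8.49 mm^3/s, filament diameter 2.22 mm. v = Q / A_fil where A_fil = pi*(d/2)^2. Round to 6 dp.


A = pi*(2.22/2)^2 = 3.870756
v = 8.49 / 3.870756 = 2.19337 mm/s


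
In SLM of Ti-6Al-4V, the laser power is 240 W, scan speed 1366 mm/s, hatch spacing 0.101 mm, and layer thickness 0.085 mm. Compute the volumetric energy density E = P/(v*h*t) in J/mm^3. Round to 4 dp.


E = 240 / (1366*0.101*0.085) = 20.4654 J/mm^3
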